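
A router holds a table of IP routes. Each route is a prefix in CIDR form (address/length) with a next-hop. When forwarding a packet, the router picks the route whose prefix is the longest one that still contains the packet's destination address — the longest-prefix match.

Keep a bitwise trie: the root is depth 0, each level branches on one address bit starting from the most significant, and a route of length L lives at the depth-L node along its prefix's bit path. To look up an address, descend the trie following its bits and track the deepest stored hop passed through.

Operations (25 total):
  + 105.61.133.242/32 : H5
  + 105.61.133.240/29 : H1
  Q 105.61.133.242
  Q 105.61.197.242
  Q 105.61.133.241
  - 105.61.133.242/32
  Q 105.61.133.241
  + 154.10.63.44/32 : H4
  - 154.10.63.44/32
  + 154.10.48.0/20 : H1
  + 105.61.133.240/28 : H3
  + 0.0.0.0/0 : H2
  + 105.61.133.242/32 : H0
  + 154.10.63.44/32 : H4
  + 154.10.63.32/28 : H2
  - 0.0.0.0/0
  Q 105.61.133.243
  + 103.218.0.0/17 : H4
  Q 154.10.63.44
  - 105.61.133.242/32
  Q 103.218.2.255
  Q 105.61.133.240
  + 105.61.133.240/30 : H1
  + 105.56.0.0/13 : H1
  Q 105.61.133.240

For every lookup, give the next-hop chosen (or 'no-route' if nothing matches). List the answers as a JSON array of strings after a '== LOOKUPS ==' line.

Trace:
  + 105.61.133.242/32 (H5) depth=32
  + 105.61.133.240/29 (H1) depth=29
  ? 105.61.133.242  path d0:-→d1:-→d2:-→d3:-→d4:-→d5:-→d6:-→d7:-→d8:-→d9:-→d10:-→d11:-→d12:-→d13:-→d14:-→d15:-→d16:-→d17:-→d18:-→d19:-→d20:-→d21:-→d22:-→d23:-→d24:-→d25:-→d26:-→d27:-→d28:-→d29:H1→d30:-→d31:-→d32:H5  best=H5
  ? 105.61.197.242  path d0:-→d1:-→d2:-→d3:-→d4:-→d5:-→d6:-→d7:-→d8:-→d9:-→d10:-→d11:-→d12:-→d13:-→d14:-→d15:-→d16:-→d17:-  best=no-route
  ? 105.61.133.241  path d0:-→d1:-→d2:-→d3:-→d4:-→d5:-→d6:-→d7:-→d8:-→d9:-→d10:-→d11:-→d12:-→d13:-→d14:-→d15:-→d16:-→d17:-→d18:-→d19:-→d20:-→d21:-→d22:-→d23:-→d24:-→d25:-→d26:-→d27:-→d28:-→d29:H1→d30:-  best=H1
  del 105.61.133.242/32 (clear depth 32)
  ? 105.61.133.241  path d0:-→d1:-→d2:-→d3:-→d4:-→d5:-→d6:-→d7:-→d8:-→d9:-→d10:-→d11:-→d12:-→d13:-→d14:-→d15:-→d16:-→d17:-→d18:-→d19:-→d20:-→d21:-→d22:-→d23:-→d24:-→d25:-→d26:-→d27:-→d28:-→d29:H1→d30:-  best=H1
  + 154.10.63.44/32 (H4) depth=32
  del 154.10.63.44/32 (clear depth 32)
  + 154.10.48.0/20 (H1) depth=20
  + 105.61.133.240/28 (H3) depth=28
  + 0.0.0.0/0 (H2) depth=0
  + 105.61.133.242/32 (H0) depth=32
  + 154.10.63.44/32 (H4) depth=32
  + 154.10.63.32/28 (H2) depth=28
  del 0.0.0.0/0 (clear depth 0)
  ? 105.61.133.243  path d0:-→d1:-→d2:-→d3:-→d4:-→d5:-→d6:-→d7:-→d8:-→d9:-→d10:-→d11:-→d12:-→d13:-→d14:-→d15:-→d16:-→d17:-→d18:-→d19:-→d20:-→d21:-→d22:-→d23:-→d24:-→d25:-→d26:-→d27:-→d28:H3→d29:H1→d30:-→d31:-  best=H1
  + 103.218.0.0/17 (H4) depth=17
  ? 154.10.63.44  path d0:-→d1:-→d2:-→d3:-→d4:-→d5:-→d6:-→d7:-→d8:-→d9:-→d10:-→d11:-→d12:-→d13:-→d14:-→d15:-→d16:-→d17:-→d18:-→d19:-→d20:H1→d21:-→d22:-→d23:-→d24:-→d25:-→d26:-→d27:-→d28:H2→d29:-→d30:-→d31:-→d32:H4  best=H4
  del 105.61.133.242/32 (clear depth 32)
  ? 103.218.2.255  path d0:-→d1:-→d2:-→d3:-→d4:-→d5:-→d6:-→d7:-→d8:-→d9:-→d10:-→d11:-→d12:-→d13:-→d14:-→d15:-→d16:-→d17:H4  best=H4
  ? 105.61.133.240  path d0:-→d1:-→d2:-→d3:-→d4:-→d5:-→d6:-→d7:-→d8:-→d9:-→d10:-→d11:-→d12:-→d13:-→d14:-→d15:-→d16:-→d17:-→d18:-→d19:-→d20:-→d21:-→d22:-→d23:-→d24:-→d25:-→d26:-→d27:-→d28:H3→d29:H1→d30:-  best=H1
  + 105.61.133.240/30 (H1) depth=30
  + 105.56.0.0/13 (H1) depth=13
  ? 105.61.133.240  path d0:-→d1:-→d2:-→d3:-→d4:-→d5:-→d6:-→d7:-→d8:-→d9:-→d10:-→d11:-→d12:-→d13:H1→d14:-→d15:-→d16:-→d17:-→d18:-→d19:-→d20:-→d21:-→d22:-→d23:-→d24:-→d25:-→d26:-→d27:-→d28:H3→d29:H1→d30:H1  best=H1

== LOOKUPS ==
["H5","no-route","H1","H1","H1","H4","H4","H1","H1"]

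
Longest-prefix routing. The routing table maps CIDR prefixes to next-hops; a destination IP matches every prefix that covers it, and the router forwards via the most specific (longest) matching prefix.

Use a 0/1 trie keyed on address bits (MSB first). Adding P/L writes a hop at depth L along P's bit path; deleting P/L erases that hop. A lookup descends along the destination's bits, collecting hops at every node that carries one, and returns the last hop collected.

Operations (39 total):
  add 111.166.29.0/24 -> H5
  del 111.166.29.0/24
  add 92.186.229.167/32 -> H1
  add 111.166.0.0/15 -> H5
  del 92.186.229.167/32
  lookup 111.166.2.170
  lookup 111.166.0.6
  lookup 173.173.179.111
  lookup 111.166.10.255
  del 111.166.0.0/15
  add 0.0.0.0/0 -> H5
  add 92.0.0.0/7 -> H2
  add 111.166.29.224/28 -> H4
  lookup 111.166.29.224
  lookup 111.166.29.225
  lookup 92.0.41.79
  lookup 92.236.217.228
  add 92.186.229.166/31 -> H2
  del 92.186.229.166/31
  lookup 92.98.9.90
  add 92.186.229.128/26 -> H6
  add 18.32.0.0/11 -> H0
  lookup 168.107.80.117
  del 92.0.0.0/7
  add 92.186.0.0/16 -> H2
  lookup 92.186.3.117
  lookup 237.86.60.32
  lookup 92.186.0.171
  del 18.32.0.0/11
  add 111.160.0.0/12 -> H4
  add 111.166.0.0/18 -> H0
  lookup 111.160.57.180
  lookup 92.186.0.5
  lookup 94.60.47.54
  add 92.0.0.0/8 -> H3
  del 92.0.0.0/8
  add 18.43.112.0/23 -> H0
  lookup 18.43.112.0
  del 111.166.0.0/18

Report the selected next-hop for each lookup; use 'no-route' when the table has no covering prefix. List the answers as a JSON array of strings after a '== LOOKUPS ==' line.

Trace:
  add 111.166.29.0/24 -> H5 at depth 24
  - 111.166.29.0/24 clear@24
  add 92.186.229.167/32 -> H1 at depth 32
  add 111.166.0.0/15 -> H5 at depth 15
  - 92.186.229.167/32 clear@32
  Q 111.166.2.170: descend 0110111110100110000 ; hops seen [H5] ; pick H5
  Q 111.166.0.6: descend 0110111110100110000 ; hops seen [H5] ; pick H5
  Q 173.173.179.111: descend ε ; hops seen [∅] ; pick no-route
  Q 111.166.10.255: descend 0110111110100110000 ; hops seen [H5] ; pick H5
  - 111.166.0.0/15 clear@15
  add 0.0.0.0/0 -> H5 at depth 0
  add 92.0.0.0/7 -> H2 at depth 7
  add 111.166.29.224/28 -> H4 at depth 28
  Q 111.166.29.224: descend 0110111110100110000111011110 ; hops seen [H5,H4] ; pick H4
  Q 111.166.29.225: descend 0110111110100110000111011110 ; hops seen [H5,H4] ; pick H4
  Q 92.0.41.79: descend 01011100 ; hops seen [H5,H2] ; pick H2
  Q 92.236.217.228: descend 010111001 ; hops seen [H5,H2] ; pick H2
  add 92.186.229.166/31 -> H2 at depth 31
  - 92.186.229.166/31 clear@31
  Q 92.98.9.90: descend 01011100 ; hops seen [H5,H2] ; pick H2
  add 92.186.229.128/26 -> H6 at depth 26
  add 18.32.0.0/11 -> H0 at depth 11
  Q 168.107.80.117: descend ε ; hops seen [H5] ; pick H5
  - 92.0.0.0/7 clear@7
  add 92.186.0.0/16 -> H2 at depth 16
  Q 92.186.3.117: descend 0101110010111010 ; hops seen [H5,H2] ; pick H2
  Q 237.86.60.32: descend ε ; hops seen [H5] ; pick H5
  Q 92.186.0.171: descend 0101110010111010 ; hops seen [H5,H2] ; pick H2
  - 18.32.0.0/11 clear@11
  add 111.160.0.0/12 -> H4 at depth 12
  add 111.166.0.0/18 -> H0 at depth 18
  Q 111.160.57.180: descend 0110111110100 ; hops seen [H5,H4] ; pick H4
  Q 92.186.0.5: descend 0101110010111010 ; hops seen [H5,H2] ; pick H2
  Q 94.60.47.54: descend 010111 ; hops seen [H5] ; pick H5
  add 92.0.0.0/8 -> H3 at depth 8
  - 92.0.0.0/8 clear@8
  add 18.43.112.0/23 -> H0 at depth 23
  Q 18.43.112.0: descend 00010010001010110111000 ; hops seen [H5,H0] ; pick H0
  - 111.166.0.0/18 clear@18

== LOOKUPS ==
["H5","H5","no-route","H5","H4","H4","H2","H2","H2","H5","H2","H5","H2","H4","H2","H5","H0"]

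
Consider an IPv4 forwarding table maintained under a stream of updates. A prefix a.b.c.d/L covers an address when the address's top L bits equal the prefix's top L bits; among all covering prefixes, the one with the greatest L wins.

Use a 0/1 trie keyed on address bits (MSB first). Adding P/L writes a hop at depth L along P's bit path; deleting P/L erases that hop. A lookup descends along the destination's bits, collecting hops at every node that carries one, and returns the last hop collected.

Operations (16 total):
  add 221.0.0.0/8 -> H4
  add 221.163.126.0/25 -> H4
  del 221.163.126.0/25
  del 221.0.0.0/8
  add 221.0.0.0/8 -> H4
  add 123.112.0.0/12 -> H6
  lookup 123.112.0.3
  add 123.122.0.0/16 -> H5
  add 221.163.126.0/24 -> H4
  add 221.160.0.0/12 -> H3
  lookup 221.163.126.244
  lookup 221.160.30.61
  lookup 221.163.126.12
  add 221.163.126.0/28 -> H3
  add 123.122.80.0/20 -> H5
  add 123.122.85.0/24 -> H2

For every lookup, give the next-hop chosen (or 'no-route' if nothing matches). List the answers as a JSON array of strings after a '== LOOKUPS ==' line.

Trace:
  + 221.0.0.0/8 (H4) depth=8
  + 221.163.126.0/25 (H4) depth=25
  del 221.163.126.0/25 (clear depth 25)
  del 221.0.0.0/8 (clear depth 8)
  + 221.0.0.0/8 (H4) depth=8
  + 123.112.0.0/12 (H6) depth=12
  lookup 123.112.0.3: bits 011110110111 walk d0:-→d1:-→d2:-→d3:-→d4:-→d5:-→d6:-→d7:-→d8:-→d9:-→d10:-→d11:-→d12:H6 -> H6
  + 123.122.0.0/16 (H5) depth=16
  + 221.163.126.0/24 (H4) depth=24
  + 221.160.0.0/12 (H3) depth=12
  lookup 221.163.126.244: bits 110111011010001101111110 walk d0:-→d1:-→d2:-→d3:-→d4:-→d5:-→d6:-→d7:-→d8:H4→d9:-→d10:-→d11:-→d12:H3→d13:-→d14:-→d15:-→d16:-→d17:-→d18:-→d19:-→d20:-→d21:-→d22:-→d23:-→d24:H4 -> H4
  lookup 221.160.30.61: bits 11011101101000 walk d0:-→d1:-→d2:-→d3:-→d4:-→d5:-→d6:-→d7:-→d8:H4→d9:-→d10:-→d11:-→d12:H3→d13:-→d14:- -> H3
  lookup 221.163.126.12: bits 1101110110100011011111100 walk d0:-→d1:-→d2:-→d3:-→d4:-→d5:-→d6:-→d7:-→d8:H4→d9:-→d10:-→d11:-→d12:H3→d13:-→d14:-→d15:-→d16:-→d17:-→d18:-→d19:-→d20:-→d21:-→d22:-→d23:-→d24:H4→d25:- -> H4
  + 221.163.126.0/28 (H3) depth=28
  + 123.122.80.0/20 (H5) depth=20
  + 123.122.85.0/24 (H2) depth=24

== LOOKUPS ==
["H6","H4","H3","H4"]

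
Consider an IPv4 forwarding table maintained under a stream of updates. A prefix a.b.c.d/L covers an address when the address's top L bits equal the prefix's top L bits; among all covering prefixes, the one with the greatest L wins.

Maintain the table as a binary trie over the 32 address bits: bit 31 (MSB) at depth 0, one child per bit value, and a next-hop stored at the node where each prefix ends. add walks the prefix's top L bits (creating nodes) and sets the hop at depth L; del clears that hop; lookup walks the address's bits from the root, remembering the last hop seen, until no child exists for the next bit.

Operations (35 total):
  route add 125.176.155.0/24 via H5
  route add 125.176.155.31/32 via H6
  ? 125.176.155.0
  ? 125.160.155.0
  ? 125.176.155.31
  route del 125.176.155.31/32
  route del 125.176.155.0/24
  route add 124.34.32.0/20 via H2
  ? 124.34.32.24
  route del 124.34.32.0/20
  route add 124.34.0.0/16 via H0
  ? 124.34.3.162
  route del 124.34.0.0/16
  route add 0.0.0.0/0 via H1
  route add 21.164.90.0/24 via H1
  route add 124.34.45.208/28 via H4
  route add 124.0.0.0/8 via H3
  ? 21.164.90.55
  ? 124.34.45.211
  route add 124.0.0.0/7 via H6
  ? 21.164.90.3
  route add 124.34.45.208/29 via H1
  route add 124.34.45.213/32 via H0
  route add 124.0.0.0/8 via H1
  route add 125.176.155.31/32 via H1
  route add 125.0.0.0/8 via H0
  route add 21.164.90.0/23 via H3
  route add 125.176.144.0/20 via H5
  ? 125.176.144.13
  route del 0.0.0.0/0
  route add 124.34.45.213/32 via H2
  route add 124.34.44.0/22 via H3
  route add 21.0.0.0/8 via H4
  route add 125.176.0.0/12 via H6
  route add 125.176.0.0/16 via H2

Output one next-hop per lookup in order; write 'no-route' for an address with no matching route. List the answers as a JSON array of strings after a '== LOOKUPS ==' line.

Process each operation:
  + 125.176.155.0/24 (H5) depth=24
  + 125.176.155.31/32 (H6) depth=32
  ? 125.176.155.0  path d0:-→d1:-→d2:-→d3:-→d4:-→d5:-→d6:-→d7:-→d8:-→d9:-→d10:-→d11:-→d12:-→d13:-→d14:-→d15:-→d16:-→d17:-→d18:-→d19:-→d20:-→d21:-→d22:-→d23:-→d24:H5→d25:-→d26:-→d27:-  best=H5
  ? 125.160.155.0  path d0:-→d1:-→d2:-→d3:-→d4:-→d5:-→d6:-→d7:-→d8:-→d9:-→d10:-→d11:-  best=no-route
  ? 125.176.155.31  path d0:-→d1:-→d2:-→d3:-→d4:-→d5:-→d6:-→d7:-→d8:-→d9:-→d10:-→d11:-→d12:-→d13:-→d14:-→d15:-→d16:-→d17:-→d18:-→d19:-→d20:-→d21:-→d22:-→d23:-→d24:H5→d25:-→d26:-→d27:-→d28:-→d29:-→d30:-→d31:-→d32:H6  best=H6
  - 125.176.155.31/32 clear@32
  - 125.176.155.0/24 clear@24
  + 124.34.32.0/20 (H2) depth=20
  ? 124.34.32.24  path d0:-→d1:-→d2:-→d3:-→d4:-→d5:-→d6:-→d7:-→d8:-→d9:-→d10:-→d11:-→d12:-→d13:-→d14:-→d15:-→d16:-→d17:-→d18:-→d19:-→d20:H2  best=H2
  - 124.34.32.0/20 clear@20
  + 124.34.0.0/16 (H0) depth=16
  ? 124.34.3.162  path d0:-→d1:-→d2:-→d3:-→d4:-→d5:-→d6:-→d7:-→d8:-→d9:-→d10:-→d11:-→d12:-→d13:-→d14:-→d15:-→d16:H0→d17:-→d18:-  best=H0
  - 124.34.0.0/16 clear@16
  + 0.0.0.0/0 (H1) depth=0
  + 21.164.90.0/24 (H1) depth=24
  + 124.34.45.208/28 (H4) depth=28
  + 124.0.0.0/8 (H3) depth=8
  ? 21.164.90.55  path d0:H1→d1:-→d2:-→d3:-→d4:-→d5:-→d6:-→d7:-→d8:-→d9:-→d10:-→d11:-→d12:-→d13:-→d14:-→d15:-→d16:-→d17:-→d18:-→d19:-→d20:-→d21:-→d22:-→d23:-→d24:H1  best=H1
  ? 124.34.45.211  path d0:H1→d1:-→d2:-→d3:-→d4:-→d5:-→d6:-→d7:-→d8:H3→d9:-→d10:-→d11:-→d12:-→d13:-→d14:-→d15:-→d16:-→d17:-→d18:-→d19:-→d20:-→d21:-→d22:-→d23:-→d24:-→d25:-→d26:-→d27:-→d28:H4  best=H4
  + 124.0.0.0/7 (H6) depth=7
  ? 21.164.90.3  path d0:H1→d1:-→d2:-→d3:-→d4:-→d5:-→d6:-→d7:-→d8:-→d9:-→d10:-→d11:-→d12:-→d13:-→d14:-→d15:-→d16:-→d17:-→d18:-→d19:-→d20:-→d21:-→d22:-→d23:-→d24:H1  best=H1
  + 124.34.45.208/29 (H1) depth=29
  + 124.34.45.213/32 (H0) depth=32
  + 124.0.0.0/8 (H1) depth=8
  + 125.176.155.31/32 (H1) depth=32
  + 125.0.0.0/8 (H0) depth=8
  + 21.164.90.0/23 (H3) depth=23
  + 125.176.144.0/20 (H5) depth=20
  ? 125.176.144.13  path d0:H1→d1:-→d2:-→d3:-→d4:-→d5:-→d6:-→d7:H6→d8:H0→d9:-→d10:-→d11:-→d12:-→d13:-→d14:-→d15:-→d16:-→d17:-→d18:-→d19:-→d20:H5  best=H5
  - 0.0.0.0/0 clear@0
  + 124.34.45.213/32 (H2) depth=32
  + 124.34.44.0/22 (H3) depth=22
  + 21.0.0.0/8 (H4) depth=8
  + 125.176.0.0/12 (H6) depth=12
  + 125.176.0.0/16 (H2) depth=16

== LOOKUPS ==
["H5","no-route","H6","H2","H0","H1","H4","H1","H5"]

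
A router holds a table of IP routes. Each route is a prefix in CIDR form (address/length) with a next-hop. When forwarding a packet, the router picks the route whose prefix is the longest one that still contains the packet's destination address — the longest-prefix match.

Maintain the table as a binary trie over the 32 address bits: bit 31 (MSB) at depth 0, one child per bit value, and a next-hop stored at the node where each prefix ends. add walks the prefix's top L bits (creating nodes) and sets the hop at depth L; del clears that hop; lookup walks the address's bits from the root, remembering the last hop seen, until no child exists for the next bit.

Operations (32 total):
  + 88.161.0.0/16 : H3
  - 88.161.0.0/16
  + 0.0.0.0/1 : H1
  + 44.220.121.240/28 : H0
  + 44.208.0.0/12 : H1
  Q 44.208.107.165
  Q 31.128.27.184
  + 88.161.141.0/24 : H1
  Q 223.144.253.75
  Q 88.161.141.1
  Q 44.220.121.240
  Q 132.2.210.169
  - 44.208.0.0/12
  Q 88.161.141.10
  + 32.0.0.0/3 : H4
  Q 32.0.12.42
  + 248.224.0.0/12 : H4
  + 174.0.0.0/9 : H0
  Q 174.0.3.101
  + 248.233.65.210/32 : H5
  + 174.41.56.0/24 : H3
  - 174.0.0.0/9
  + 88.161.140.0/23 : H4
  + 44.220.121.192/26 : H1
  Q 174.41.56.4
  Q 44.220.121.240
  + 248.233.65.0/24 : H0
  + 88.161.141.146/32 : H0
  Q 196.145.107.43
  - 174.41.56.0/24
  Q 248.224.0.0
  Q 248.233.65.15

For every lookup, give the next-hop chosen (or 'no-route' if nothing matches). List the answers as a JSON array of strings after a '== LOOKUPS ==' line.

Apply in order:
  add 88.161.0.0/16 -> H3 at depth 16
  - 88.161.0.0/16 clear@16
  add 0.0.0.0/1 -> H1 at depth 1
  add 44.220.121.240/28 -> H0 at depth 28
  add 44.208.0.0/12 -> H1 at depth 12
  Q 44.208.107.165: descend 001011001101 ; hops seen [H1,H1] ; pick H1
  Q 31.128.27.184: descend 00 ; hops seen [H1] ; pick H1
  add 88.161.141.0/24 -> H1 at depth 24
  Q 223.144.253.75: descend ε ; hops seen [∅] ; pick no-route
  Q 88.161.141.1: descend 010110001010000110001101 ; hops seen [H1,H1] ; pick H1
  Q 44.220.121.240: descend 0010110011011100011110011111 ; hops seen [H1,H1,H0] ; pick H0
  Q 132.2.210.169: descend ε ; hops seen [∅] ; pick no-route
  - 44.208.0.0/12 clear@12
  Q 88.161.141.10: descend 010110001010000110001101 ; hops seen [H1,H1] ; pick H1
  add 32.0.0.0/3 -> H4 at depth 3
  Q 32.0.12.42: descend 0010 ; hops seen [H1,H4] ; pick H4
  add 248.224.0.0/12 -> H4 at depth 12
  add 174.0.0.0/9 -> H0 at depth 9
  Q 174.0.3.101: descend 101011100 ; hops seen [H0] ; pick H0
  add 248.233.65.210/32 -> H5 at depth 32
  add 174.41.56.0/24 -> H3 at depth 24
  - 174.0.0.0/9 clear@9
  add 88.161.140.0/23 -> H4 at depth 23
  add 44.220.121.192/26 -> H1 at depth 26
  Q 174.41.56.4: descend 101011100010100100111000 ; hops seen [H3] ; pick H3
  Q 44.220.121.240: descend 0010110011011100011110011111 ; hops seen [H1,H4,H1,H0] ; pick H0
  add 248.233.65.0/24 -> H0 at depth 24
  add 88.161.141.146/32 -> H0 at depth 32
  Q 196.145.107.43: descend 11 ; hops seen [∅] ; pick no-route
  - 174.41.56.0/24 clear@24
  Q 248.224.0.0: descend 111110001110 ; hops seen [H4] ; pick H4
  Q 248.233.65.15: descend 111110001110100101000001 ; hops seen [H4,H0] ; pick H0

== LOOKUPS ==
["H1","H1","no-route","H1","H0","no-route","H1","H4","H0","H3","H0","no-route","H4","H0"]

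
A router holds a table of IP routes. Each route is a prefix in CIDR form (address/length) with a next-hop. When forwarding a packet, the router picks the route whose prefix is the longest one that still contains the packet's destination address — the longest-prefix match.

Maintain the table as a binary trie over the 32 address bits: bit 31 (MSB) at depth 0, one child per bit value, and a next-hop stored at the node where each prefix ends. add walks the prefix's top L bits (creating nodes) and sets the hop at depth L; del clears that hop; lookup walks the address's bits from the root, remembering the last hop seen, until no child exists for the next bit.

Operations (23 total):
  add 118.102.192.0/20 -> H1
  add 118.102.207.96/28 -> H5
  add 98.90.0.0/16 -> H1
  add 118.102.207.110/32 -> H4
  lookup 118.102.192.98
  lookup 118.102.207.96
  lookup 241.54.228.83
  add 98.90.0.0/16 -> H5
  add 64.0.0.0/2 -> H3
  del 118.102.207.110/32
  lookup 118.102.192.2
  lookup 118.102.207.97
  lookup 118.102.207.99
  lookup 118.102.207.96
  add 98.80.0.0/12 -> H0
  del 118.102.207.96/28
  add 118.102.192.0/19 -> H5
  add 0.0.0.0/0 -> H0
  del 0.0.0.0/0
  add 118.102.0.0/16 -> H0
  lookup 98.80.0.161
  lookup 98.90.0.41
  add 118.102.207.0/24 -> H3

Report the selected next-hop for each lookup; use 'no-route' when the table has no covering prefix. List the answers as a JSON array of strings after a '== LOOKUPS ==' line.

Trace:
  + 118.102.192.0/20 (H1) depth=20
  + 118.102.207.96/28 (H5) depth=28
  + 98.90.0.0/16 (H1) depth=16
  + 118.102.207.110/32 (H4) depth=32
  ? 118.102.192.98  path d0:-→d1:-→d2:-→d3:-→d4:-→d5:-→d6:-→d7:-→d8:-→d9:-→d10:-→d11:-→d12:-→d13:-→d14:-→d15:-→d16:-→d17:-→d18:-→d19:-→d20:H1  best=H1
  ? 118.102.207.96  path d0:-→d1:-→d2:-→d3:-→d4:-→d5:-→d6:-→d7:-→d8:-→d9:-→d10:-→d11:-→d12:-→d13:-→d14:-→d15:-→d16:-→d17:-→d18:-→d19:-→d20:H1→d21:-→d22:-→d23:-→d24:-→d25:-→d26:-→d27:-→d28:H5  best=H5
  ? 241.54.228.83  path d0:-  best=no-route
  + 98.90.0.0/16 (H5) depth=16
  + 64.0.0.0/2 (H3) depth=2
  del 118.102.207.110/32 (clear depth 32)
  ? 118.102.192.2  path d0:-→d1:-→d2:H3→d3:-→d4:-→d5:-→d6:-→d7:-→d8:-→d9:-→d10:-→d11:-→d12:-→d13:-→d14:-→d15:-→d16:-→d17:-→d18:-→d19:-→d20:H1  best=H1
  ? 118.102.207.97  path d0:-→d1:-→d2:H3→d3:-→d4:-→d5:-→d6:-→d7:-→d8:-→d9:-→d10:-→d11:-→d12:-→d13:-→d14:-→d15:-→d16:-→d17:-→d18:-→d19:-→d20:H1→d21:-→d22:-→d23:-→d24:-→d25:-→d26:-→d27:-→d28:H5  best=H5
  ? 118.102.207.99  path d0:-→d1:-→d2:H3→d3:-→d4:-→d5:-→d6:-→d7:-→d8:-→d9:-→d10:-→d11:-→d12:-→d13:-→d14:-→d15:-→d16:-→d17:-→d18:-→d19:-→d20:H1→d21:-→d22:-→d23:-→d24:-→d25:-→d26:-→d27:-→d28:H5  best=H5
  ? 118.102.207.96  path d0:-→d1:-→d2:H3→d3:-→d4:-→d5:-→d6:-→d7:-→d8:-→d9:-→d10:-→d11:-→d12:-→d13:-→d14:-→d15:-→d16:-→d17:-→d18:-→d19:-→d20:H1→d21:-→d22:-→d23:-→d24:-→d25:-→d26:-→d27:-→d28:H5  best=H5
  + 98.80.0.0/12 (H0) depth=12
  del 118.102.207.96/28 (clear depth 28)
  + 118.102.192.0/19 (H5) depth=19
  + 0.0.0.0/0 (H0) depth=0
  del 0.0.0.0/0 (clear depth 0)
  + 118.102.0.0/16 (H0) depth=16
  ? 98.80.0.161  path d0:-→d1:-→d2:H3→d3:-→d4:-→d5:-→d6:-→d7:-→d8:-→d9:-→d10:-→d11:-→d12:H0  best=H0
  ? 98.90.0.41  path d0:-→d1:-→d2:H3→d3:-→d4:-→d5:-→d6:-→d7:-→d8:-→d9:-→d10:-→d11:-→d12:H0→d13:-→d14:-→d15:-→d16:H5  best=H5
  + 118.102.207.0/24 (H3) depth=24

== LOOKUPS ==
["H1","H5","no-route","H1","H5","H5","H5","H0","H5"]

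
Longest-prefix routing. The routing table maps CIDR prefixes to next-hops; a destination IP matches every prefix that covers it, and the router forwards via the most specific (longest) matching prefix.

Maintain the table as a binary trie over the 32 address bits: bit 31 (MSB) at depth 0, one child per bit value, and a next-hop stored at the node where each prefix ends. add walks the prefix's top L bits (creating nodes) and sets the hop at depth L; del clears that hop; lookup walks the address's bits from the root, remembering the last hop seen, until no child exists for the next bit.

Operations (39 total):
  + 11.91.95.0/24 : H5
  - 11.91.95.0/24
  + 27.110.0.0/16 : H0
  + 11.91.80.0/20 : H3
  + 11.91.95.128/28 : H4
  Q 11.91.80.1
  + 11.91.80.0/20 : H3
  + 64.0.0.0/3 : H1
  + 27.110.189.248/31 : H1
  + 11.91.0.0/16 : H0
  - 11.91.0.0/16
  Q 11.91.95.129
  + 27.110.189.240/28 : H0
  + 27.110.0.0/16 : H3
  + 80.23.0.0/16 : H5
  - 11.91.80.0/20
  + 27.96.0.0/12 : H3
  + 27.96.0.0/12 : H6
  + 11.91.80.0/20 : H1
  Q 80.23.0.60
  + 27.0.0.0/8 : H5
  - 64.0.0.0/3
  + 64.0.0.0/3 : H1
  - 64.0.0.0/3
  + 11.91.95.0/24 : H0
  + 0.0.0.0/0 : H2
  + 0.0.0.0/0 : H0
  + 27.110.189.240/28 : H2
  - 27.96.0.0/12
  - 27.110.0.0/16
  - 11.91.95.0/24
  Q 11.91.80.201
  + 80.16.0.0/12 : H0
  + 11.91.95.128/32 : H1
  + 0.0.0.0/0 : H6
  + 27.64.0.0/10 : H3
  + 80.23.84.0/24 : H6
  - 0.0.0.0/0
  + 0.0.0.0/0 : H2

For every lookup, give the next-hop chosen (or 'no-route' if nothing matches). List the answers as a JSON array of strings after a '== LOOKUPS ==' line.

Process each operation:
  add 11.91.95.0/24 -> H5 at depth 24
  del 11.91.95.0/24 (clear depth 24)
  add 27.110.0.0/16 -> H0 at depth 16
  add 11.91.80.0/20 -> H3 at depth 20
  add 11.91.95.128/28 -> H4 at depth 28
  lookup 11.91.80.1: bits 00001011010110110101 walk d0:-→d1:-→d2:-→d3:-→d4:-→d5:-→d6:-→d7:-→d8:-→d9:-→d10:-→d11:-→d12:-→d13:-→d14:-→d15:-→d16:-→d17:-→d18:-→d19:-→d20:H3 -> H3
  add 11.91.80.0/20 -> H3 at depth 20
  add 64.0.0.0/3 -> H1 at depth 3
  add 27.110.189.248/31 -> H1 at depth 31
  add 11.91.0.0/16 -> H0 at depth 16
  del 11.91.0.0/16 (clear depth 16)
  lookup 11.91.95.129: bits 0000101101011011010111111000 walk d0:-→d1:-→d2:-→d3:-→d4:-→d5:-→d6:-→d7:-→d8:-→d9:-→d10:-→d11:-→d12:-→d13:-→d14:-→d15:-→d16:-→d17:-→d18:-→d19:-→d20:H3→d21:-→d22:-→d23:-→d24:-→d25:-→d26:-→d27:-→d28:H4 -> H4
  add 27.110.189.240/28 -> H0 at depth 28
  add 27.110.0.0/16 -> H3 at depth 16
  add 80.23.0.0/16 -> H5 at depth 16
  del 11.91.80.0/20 (clear depth 20)
  add 27.96.0.0/12 -> H3 at depth 12
  add 27.96.0.0/12 -> H6 at depth 12
  add 11.91.80.0/20 -> H1 at depth 20
  lookup 80.23.0.60: bits 0101000000010111 walk d0:-→d1:-→d2:-→d3:H1→d4:-→d5:-→d6:-→d7:-→d8:-→d9:-→d10:-→d11:-→d12:-→d13:-→d14:-→d15:-→d16:H5 -> H5
  add 27.0.0.0/8 -> H5 at depth 8
  del 64.0.0.0/3 (clear depth 3)
  add 64.0.0.0/3 -> H1 at depth 3
  del 64.0.0.0/3 (clear depth 3)
  add 11.91.95.0/24 -> H0 at depth 24
  add 0.0.0.0/0 -> H2 at depth 0
  add 0.0.0.0/0 -> H0 at depth 0
  add 27.110.189.240/28 -> H2 at depth 28
  del 27.96.0.0/12 (clear depth 12)
  del 27.110.0.0/16 (clear depth 16)
  del 11.91.95.0/24 (clear depth 24)
  lookup 11.91.80.201: bits 00001011010110110101 walk d0:H0→d1:-→d2:-→d3:-→d4:-→d5:-→d6:-→d7:-→d8:-→d9:-→d10:-→d11:-→d12:-→d13:-→d14:-→d15:-→d16:-→d17:-→d18:-→d19:-→d20:H1 -> H1
  add 80.16.0.0/12 -> H0 at depth 12
  add 11.91.95.128/32 -> H1 at depth 32
  add 0.0.0.0/0 -> H6 at depth 0
  add 27.64.0.0/10 -> H3 at depth 10
  add 80.23.84.0/24 -> H6 at depth 24
  del 0.0.0.0/0 (clear depth 0)
  add 0.0.0.0/0 -> H2 at depth 0

== LOOKUPS ==
["H3","H4","H5","H1"]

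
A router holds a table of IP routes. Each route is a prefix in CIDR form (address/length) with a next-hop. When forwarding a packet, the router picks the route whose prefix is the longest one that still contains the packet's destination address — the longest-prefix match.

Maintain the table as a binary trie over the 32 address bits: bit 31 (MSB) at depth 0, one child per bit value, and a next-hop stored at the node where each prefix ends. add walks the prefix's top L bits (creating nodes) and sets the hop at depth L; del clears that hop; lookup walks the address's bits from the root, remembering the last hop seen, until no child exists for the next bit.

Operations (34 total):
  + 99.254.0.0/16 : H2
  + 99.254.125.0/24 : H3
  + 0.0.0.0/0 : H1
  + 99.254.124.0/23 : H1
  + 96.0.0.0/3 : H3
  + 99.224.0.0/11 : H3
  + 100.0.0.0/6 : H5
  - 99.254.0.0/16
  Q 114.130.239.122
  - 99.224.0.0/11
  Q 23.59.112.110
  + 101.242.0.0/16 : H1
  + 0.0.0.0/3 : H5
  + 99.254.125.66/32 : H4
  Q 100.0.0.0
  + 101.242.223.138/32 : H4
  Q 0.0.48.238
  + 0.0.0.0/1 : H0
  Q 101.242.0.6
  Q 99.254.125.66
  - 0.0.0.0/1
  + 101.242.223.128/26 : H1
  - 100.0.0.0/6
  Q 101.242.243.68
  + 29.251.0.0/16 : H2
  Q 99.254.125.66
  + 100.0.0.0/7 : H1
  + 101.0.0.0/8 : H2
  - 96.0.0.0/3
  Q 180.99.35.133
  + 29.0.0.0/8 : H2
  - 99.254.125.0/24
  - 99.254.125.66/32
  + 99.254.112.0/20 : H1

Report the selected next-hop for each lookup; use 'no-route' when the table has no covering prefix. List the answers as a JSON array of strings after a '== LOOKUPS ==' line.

Apply in order:
  add 99.254.0.0/16 -> H2 at depth 16
  add 99.254.125.0/24 -> H3 at depth 24
  add 0.0.0.0/0 -> H1 at depth 0
  add 99.254.124.0/23 -> H1 at depth 23
  add 96.0.0.0/3 -> H3 at depth 3
  add 99.224.0.0/11 -> H3 at depth 11
  add 100.0.0.0/6 -> H5 at depth 6
  del 99.254.0.0/16 (clear depth 16)
  Q 114.130.239.122: descend 011 ; hops seen [H1,H3] ; pick H3
  del 99.224.0.0/11 (clear depth 11)
  Q 23.59.112.110: descend 0 ; hops seen [H1] ; pick H1
  add 101.242.0.0/16 -> H1 at depth 16
  add 0.0.0.0/3 -> H5 at depth 3
  add 99.254.125.66/32 -> H4 at depth 32
  Q 100.0.0.0: descend 0110010 ; hops seen [H1,H3,H5] ; pick H5
  add 101.242.223.138/32 -> H4 at depth 32
  Q 0.0.48.238: descend 000 ; hops seen [H1,H5] ; pick H5
  add 0.0.0.0/1 -> H0 at depth 1
  Q 101.242.0.6: descend 0110010111110010 ; hops seen [H1,H0,H3,H5,H1] ; pick H1
  Q 99.254.125.66: descend 01100011111111100111110101000010 ; hops seen [H1,H0,H3,H1,H3,H4] ; pick H4
  del 0.0.0.0/1 (clear depth 1)
  add 101.242.223.128/26 -> H1 at depth 26
  del 100.0.0.0/6 (clear depth 6)
  Q 101.242.243.68: descend 011001011111001011 ; hops seen [H1,H3,H1] ; pick H1
  add 29.251.0.0/16 -> H2 at depth 16
  Q 99.254.125.66: descend 01100011111111100111110101000010 ; hops seen [H1,H3,H1,H3,H4] ; pick H4
  add 100.0.0.0/7 -> H1 at depth 7
  add 101.0.0.0/8 -> H2 at depth 8
  del 96.0.0.0/3 (clear depth 3)
  Q 180.99.35.133: descend ε ; hops seen [H1] ; pick H1
  add 29.0.0.0/8 -> H2 at depth 8
  del 99.254.125.0/24 (clear depth 24)
  del 99.254.125.66/32 (clear depth 32)
  add 99.254.112.0/20 -> H1 at depth 20

== LOOKUPS ==
["H3","H1","H5","H5","H1","H4","H1","H4","H1"]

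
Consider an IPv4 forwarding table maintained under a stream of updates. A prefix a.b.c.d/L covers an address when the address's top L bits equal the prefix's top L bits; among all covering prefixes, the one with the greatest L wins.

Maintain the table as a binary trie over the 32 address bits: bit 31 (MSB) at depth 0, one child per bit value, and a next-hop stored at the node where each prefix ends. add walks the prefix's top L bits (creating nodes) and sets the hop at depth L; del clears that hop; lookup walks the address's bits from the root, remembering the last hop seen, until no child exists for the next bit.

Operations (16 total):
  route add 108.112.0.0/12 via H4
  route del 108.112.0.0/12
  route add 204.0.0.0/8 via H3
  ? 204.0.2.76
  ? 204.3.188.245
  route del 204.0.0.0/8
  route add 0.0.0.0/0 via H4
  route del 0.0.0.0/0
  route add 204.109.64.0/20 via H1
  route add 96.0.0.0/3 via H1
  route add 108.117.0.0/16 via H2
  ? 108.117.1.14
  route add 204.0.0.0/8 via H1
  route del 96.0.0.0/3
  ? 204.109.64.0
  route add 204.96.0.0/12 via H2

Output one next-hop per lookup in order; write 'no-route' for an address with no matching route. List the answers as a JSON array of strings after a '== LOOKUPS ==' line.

Apply in order:
  add 108.112.0.0/12 -> H4 at depth 12
  - 108.112.0.0/12 clear@12
  add 204.0.0.0/8 -> H3 at depth 8
  ? 204.0.2.76  path d0:-→d1:-→d2:-→d3:-→d4:-→d5:-→d6:-→d7:-→d8:H3  best=H3
  ? 204.3.188.245  path d0:-→d1:-→d2:-→d3:-→d4:-→d5:-→d6:-→d7:-→d8:H3  best=H3
  - 204.0.0.0/8 clear@8
  add 0.0.0.0/0 -> H4 at depth 0
  - 0.0.0.0/0 clear@0
  add 204.109.64.0/20 -> H1 at depth 20
  add 96.0.0.0/3 -> H1 at depth 3
  add 108.117.0.0/16 -> H2 at depth 16
  ? 108.117.1.14  path d0:-→d1:-→d2:-→d3:H1→d4:-→d5:-→d6:-→d7:-→d8:-→d9:-→d10:-→d11:-→d12:-→d13:-→d14:-→d15:-→d16:H2  best=H2
  add 204.0.0.0/8 -> H1 at depth 8
  - 96.0.0.0/3 clear@3
  ? 204.109.64.0  path d0:-→d1:-→d2:-→d3:-→d4:-→d5:-→d6:-→d7:-→d8:H1→d9:-→d10:-→d11:-→d12:-→d13:-→d14:-→d15:-→d16:-→d17:-→d18:-→d19:-→d20:H1  best=H1
  add 204.96.0.0/12 -> H2 at depth 12

== LOOKUPS ==
["H3","H3","H2","H1"]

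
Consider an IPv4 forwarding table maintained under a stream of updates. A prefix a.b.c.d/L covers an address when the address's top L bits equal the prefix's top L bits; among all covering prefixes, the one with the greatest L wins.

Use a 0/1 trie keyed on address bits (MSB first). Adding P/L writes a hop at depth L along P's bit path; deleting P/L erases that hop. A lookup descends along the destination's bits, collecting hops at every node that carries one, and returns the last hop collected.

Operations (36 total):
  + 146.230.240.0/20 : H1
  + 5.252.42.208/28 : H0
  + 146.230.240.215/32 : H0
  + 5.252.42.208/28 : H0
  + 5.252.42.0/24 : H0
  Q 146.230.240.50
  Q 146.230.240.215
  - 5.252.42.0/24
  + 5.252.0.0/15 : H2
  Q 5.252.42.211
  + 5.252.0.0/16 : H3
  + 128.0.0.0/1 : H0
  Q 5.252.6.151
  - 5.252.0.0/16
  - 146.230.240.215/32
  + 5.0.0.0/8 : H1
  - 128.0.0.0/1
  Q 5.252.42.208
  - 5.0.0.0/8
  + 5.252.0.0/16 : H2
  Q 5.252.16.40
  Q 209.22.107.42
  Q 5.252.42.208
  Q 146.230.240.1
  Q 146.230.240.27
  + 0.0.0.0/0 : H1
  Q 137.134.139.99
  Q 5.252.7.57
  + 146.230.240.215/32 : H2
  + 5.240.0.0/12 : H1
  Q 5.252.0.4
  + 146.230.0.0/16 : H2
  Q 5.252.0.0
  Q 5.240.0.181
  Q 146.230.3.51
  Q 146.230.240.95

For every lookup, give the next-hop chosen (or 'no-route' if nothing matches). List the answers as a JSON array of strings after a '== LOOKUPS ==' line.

Trace:
  add 146.230.240.0/20 -> H1 at depth 20
  add 5.252.42.208/28 -> H0 at depth 28
  add 146.230.240.215/32 -> H0 at depth 32
  add 5.252.42.208/28 -> H0 at depth 28
  add 5.252.42.0/24 -> H0 at depth 24
  Q 146.230.240.50: descend 100100101110011011110000 ; hops seen [H1] ; pick H1
  Q 146.230.240.215: descend 10010010111001101111000011010111 ; hops seen [H1,H0] ; pick H0
  del 5.252.42.0/24 (clear depth 24)
  add 5.252.0.0/15 -> H2 at depth 15
  Q 5.252.42.211: descend 0000010111111100001010101101 ; hops seen [H2,H0] ; pick H0
  add 5.252.0.0/16 -> H3 at depth 16
  add 128.0.0.0/1 -> H0 at depth 1
  Q 5.252.6.151: descend 000001011111110000 ; hops seen [H2,H3] ; pick H3
  del 5.252.0.0/16 (clear depth 16)
  del 146.230.240.215/32 (clear depth 32)
  add 5.0.0.0/8 -> H1 at depth 8
  del 128.0.0.0/1 (clear depth 1)
  Q 5.252.42.208: descend 0000010111111100001010101101 ; hops seen [H1,H2,H0] ; pick H0
  del 5.0.0.0/8 (clear depth 8)
  add 5.252.0.0/16 -> H2 at depth 16
  Q 5.252.16.40: descend 000001011111110000 ; hops seen [H2,H2] ; pick H2
  Q 209.22.107.42: descend 1 ; hops seen [∅] ; pick no-route
  Q 5.252.42.208: descend 0000010111111100001010101101 ; hops seen [H2,H2,H0] ; pick H0
  Q 146.230.240.1: descend 100100101110011011110000 ; hops seen [H1] ; pick H1
  Q 146.230.240.27: descend 100100101110011011110000 ; hops seen [H1] ; pick H1
  add 0.0.0.0/0 -> H1 at depth 0
  Q 137.134.139.99: descend 100 ; hops seen [H1] ; pick H1
  Q 5.252.7.57: descend 000001011111110000 ; hops seen [H1,H2,H2] ; pick H2
  add 146.230.240.215/32 -> H2 at depth 32
  add 5.240.0.0/12 -> H1 at depth 12
  Q 5.252.0.4: descend 000001011111110000 ; hops seen [H1,H1,H2,H2] ; pick H2
  add 146.230.0.0/16 -> H2 at depth 16
  Q 5.252.0.0: descend 000001011111110000 ; hops seen [H1,H1,H2,H2] ; pick H2
  Q 5.240.0.181: descend 000001011111 ; hops seen [H1,H1] ; pick H1
  Q 146.230.3.51: descend 1001001011100110 ; hops seen [H1,H2] ; pick H2
  Q 146.230.240.95: descend 100100101110011011110000 ; hops seen [H1,H2,H1] ; pick H1

== LOOKUPS ==
["H1","H0","H0","H3","H0","H2","no-route","H0","H1","H1","H1","H2","H2","H2","H1","H2","H1"]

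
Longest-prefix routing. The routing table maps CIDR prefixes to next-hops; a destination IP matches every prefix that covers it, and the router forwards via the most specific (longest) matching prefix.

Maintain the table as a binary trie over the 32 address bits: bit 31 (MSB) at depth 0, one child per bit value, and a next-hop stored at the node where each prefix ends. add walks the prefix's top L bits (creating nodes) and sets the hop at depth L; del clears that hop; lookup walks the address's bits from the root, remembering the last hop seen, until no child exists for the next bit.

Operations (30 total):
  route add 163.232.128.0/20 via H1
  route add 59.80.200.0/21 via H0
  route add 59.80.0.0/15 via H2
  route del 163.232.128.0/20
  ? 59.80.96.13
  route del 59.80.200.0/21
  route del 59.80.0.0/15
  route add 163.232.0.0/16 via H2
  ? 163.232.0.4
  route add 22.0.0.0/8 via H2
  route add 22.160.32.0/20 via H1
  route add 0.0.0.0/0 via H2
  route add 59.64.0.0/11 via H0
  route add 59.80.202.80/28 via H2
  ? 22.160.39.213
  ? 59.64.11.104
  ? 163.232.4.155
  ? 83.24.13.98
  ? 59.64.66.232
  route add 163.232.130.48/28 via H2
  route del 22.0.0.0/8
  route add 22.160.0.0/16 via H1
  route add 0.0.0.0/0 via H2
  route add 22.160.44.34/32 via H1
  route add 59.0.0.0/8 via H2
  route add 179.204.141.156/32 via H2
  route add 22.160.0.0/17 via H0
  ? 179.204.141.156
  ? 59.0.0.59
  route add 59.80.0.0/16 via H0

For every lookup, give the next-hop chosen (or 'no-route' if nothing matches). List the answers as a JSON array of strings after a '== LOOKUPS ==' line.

Apply in order:
  + 163.232.128.0/20 (H1) depth=20
  + 59.80.200.0/21 (H0) depth=21
  + 59.80.0.0/15 (H2) depth=15
  del 163.232.128.0/20 (clear depth 20)
  lookup 59.80.96.13: bits 0011101101010000 walk d0:-→d1:-→d2:-→d3:-→d4:-→d5:-→d6:-→d7:-→d8:-→d9:-→d10:-→d11:-→d12:-→d13:-→d14:-→d15:H2→d16:- -> H2
  del 59.80.200.0/21 (clear depth 21)
  del 59.80.0.0/15 (clear depth 15)
  + 163.232.0.0/16 (H2) depth=16
  lookup 163.232.0.4: bits 1010001111101000 walk d0:-→d1:-→d2:-→d3:-→d4:-→d5:-→d6:-→d7:-→d8:-→d9:-→d10:-→d11:-→d12:-→d13:-→d14:-→d15:-→d16:H2 -> H2
  + 22.0.0.0/8 (H2) depth=8
  + 22.160.32.0/20 (H1) depth=20
  + 0.0.0.0/0 (H2) depth=0
  + 59.64.0.0/11 (H0) depth=11
  + 59.80.202.80/28 (H2) depth=28
  lookup 22.160.39.213: bits 00010110101000000010 walk d0:H2→d1:-→d2:-→d3:-→d4:-→d5:-→d6:-→d7:-→d8:H2→d9:-→d10:-→d11:-→d12:-→d13:-→d14:-→d15:-→d16:-→d17:-→d18:-→d19:-→d20:H1 -> H1
  lookup 59.64.11.104: bits 00111011010 walk d0:H2→d1:-→d2:-→d3:-→d4:-→d5:-→d6:-→d7:-→d8:-→d9:-→d10:-→d11:H0 -> H0
  lookup 163.232.4.155: bits 1010001111101000 walk d0:H2→d1:-→d2:-→d3:-→d4:-→d5:-→d6:-→d7:-→d8:-→d9:-→d10:-→d11:-→d12:-→d13:-→d14:-→d15:-→d16:H2 -> H2
  lookup 83.24.13.98: bits 0 walk d0:H2→d1:- -> H2
  lookup 59.64.66.232: bits 00111011010 walk d0:H2→d1:-→d2:-→d3:-→d4:-→d5:-→d6:-→d7:-→d8:-→d9:-→d10:-→d11:H0 -> H0
  + 163.232.130.48/28 (H2) depth=28
  del 22.0.0.0/8 (clear depth 8)
  + 22.160.0.0/16 (H1) depth=16
  + 0.0.0.0/0 (H2) depth=0
  + 22.160.44.34/32 (H1) depth=32
  + 59.0.0.0/8 (H2) depth=8
  + 179.204.141.156/32 (H2) depth=32
  + 22.160.0.0/17 (H0) depth=17
  lookup 179.204.141.156: bits 10110011110011001000110110011100 walk d0:H2→d1:-→d2:-→d3:-→d4:-→d5:-→d6:-→d7:-→d8:-→d9:-→d10:-→d11:-→d12:-→d13:-→d14:-→d15:-→d16:-→d17:-→d18:-→d19:-→d20:-→d21:-→d22:-→d23:-→d24:-→d25:-→d26:-→d27:-→d28:-→d29:-→d30:-→d31:-→d32:H2 -> H2
  lookup 59.0.0.59: bits 001110110 walk d0:H2→d1:-→d2:-→d3:-→d4:-→d5:-→d6:-→d7:-→d8:H2→d9:- -> H2
  + 59.80.0.0/16 (H0) depth=16

== LOOKUPS ==
["H2","H2","H1","H0","H2","H2","H0","H2","H2"]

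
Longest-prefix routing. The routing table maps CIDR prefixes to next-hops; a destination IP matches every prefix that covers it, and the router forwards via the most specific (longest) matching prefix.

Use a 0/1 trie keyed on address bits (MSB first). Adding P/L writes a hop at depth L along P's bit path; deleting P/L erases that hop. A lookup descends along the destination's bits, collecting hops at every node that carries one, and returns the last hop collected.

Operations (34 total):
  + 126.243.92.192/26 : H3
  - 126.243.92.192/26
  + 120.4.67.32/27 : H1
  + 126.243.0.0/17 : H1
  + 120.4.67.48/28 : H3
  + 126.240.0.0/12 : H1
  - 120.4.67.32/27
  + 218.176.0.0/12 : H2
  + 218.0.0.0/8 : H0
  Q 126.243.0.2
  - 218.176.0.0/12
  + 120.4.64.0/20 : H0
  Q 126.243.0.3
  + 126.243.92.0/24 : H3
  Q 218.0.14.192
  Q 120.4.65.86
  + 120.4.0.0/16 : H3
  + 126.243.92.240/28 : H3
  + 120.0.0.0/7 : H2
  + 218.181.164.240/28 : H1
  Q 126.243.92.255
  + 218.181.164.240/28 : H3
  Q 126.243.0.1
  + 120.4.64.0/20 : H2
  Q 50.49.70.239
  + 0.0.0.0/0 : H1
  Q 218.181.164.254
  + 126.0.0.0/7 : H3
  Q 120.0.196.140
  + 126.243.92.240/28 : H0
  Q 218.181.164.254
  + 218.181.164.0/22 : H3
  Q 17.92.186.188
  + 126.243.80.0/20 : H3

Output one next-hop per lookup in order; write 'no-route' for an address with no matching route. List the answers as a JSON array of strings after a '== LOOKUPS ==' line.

Process each operation:
  + 126.243.92.192/26 (H3) depth=26
  - 126.243.92.192/26 clear@26
  + 120.4.67.32/27 (H1) depth=27
  + 126.243.0.0/17 (H1) depth=17
  + 120.4.67.48/28 (H3) depth=28
  + 126.240.0.0/12 (H1) depth=12
  - 120.4.67.32/27 clear@27
  + 218.176.0.0/12 (H2) depth=12
  + 218.0.0.0/8 (H0) depth=8
  lookup 126.243.0.2: bits 01111110111100110 walk d0:-→d1:-→d2:-→d3:-→d4:-→d5:-→d6:-→d7:-→d8:-→d9:-→d10:-→d11:-→d12:H1→d13:-→d14:-→d15:-→d16:-→d17:H1 -> H1
  - 218.176.0.0/12 clear@12
  + 120.4.64.0/20 (H0) depth=20
  lookup 126.243.0.3: bits 01111110111100110 walk d0:-→d1:-→d2:-→d3:-→d4:-→d5:-→d6:-→d7:-→d8:-→d9:-→d10:-→d11:-→d12:H1→d13:-→d14:-→d15:-→d16:-→d17:H1 -> H1
  + 126.243.92.0/24 (H3) depth=24
  lookup 218.0.14.192: bits 11011010 walk d0:-→d1:-→d2:-→d3:-→d4:-→d5:-→d6:-→d7:-→d8:H0 -> H0
  lookup 120.4.65.86: bits 0111100000000100010000 walk d0:-→d1:-→d2:-→d3:-→d4:-→d5:-→d6:-→d7:-→d8:-→d9:-→d10:-→d11:-→d12:-→d13:-→d14:-→d15:-→d16:-→d17:-→d18:-→d19:-→d20:H0→d21:-→d22:- -> H0
  + 120.4.0.0/16 (H3) depth=16
  + 126.243.92.240/28 (H3) depth=28
  + 120.0.0.0/7 (H2) depth=7
  + 218.181.164.240/28 (H1) depth=28
  lookup 126.243.92.255: bits 0111111011110011010111001111 walk d0:-→d1:-→d2:-→d3:-→d4:-→d5:-→d6:-→d7:-→d8:-→d9:-→d10:-→d11:-→d12:H1→d13:-→d14:-→d15:-→d16:-→d17:H1→d18:-→d19:-→d20:-→d21:-→d22:-→d23:-→d24:H3→d25:-→d26:-→d27:-→d28:H3 -> H3
  + 218.181.164.240/28 (H3) depth=28
  lookup 126.243.0.1: bits 01111110111100110 walk d0:-→d1:-→d2:-→d3:-→d4:-→d5:-→d6:-→d7:-→d8:-→d9:-→d10:-→d11:-→d12:H1→d13:-→d14:-→d15:-→d16:-→d17:H1 -> H1
  + 120.4.64.0/20 (H2) depth=20
  lookup 50.49.70.239: bits 0 walk d0:-→d1:- -> no-route
  + 0.0.0.0/0 (H1) depth=0
  lookup 218.181.164.254: bits 1101101010110101101001001111 walk d0:H1→d1:-→d2:-→d3:-→d4:-→d5:-→d6:-→d7:-→d8:H0→d9:-→d10:-→d11:-→d12:-→d13:-→d14:-→d15:-→d16:-→d17:-→d18:-→d19:-→d20:-→d21:-→d22:-→d23:-→d24:-→d25:-→d26:-→d27:-→d28:H3 -> H3
  + 126.0.0.0/7 (H3) depth=7
  lookup 120.0.196.140: bits 0111100000000 walk d0:H1→d1:-→d2:-→d3:-→d4:-→d5:-→d6:-→d7:H2→d8:-→d9:-→d10:-→d11:-→d12:-→d13:- -> H2
  + 126.243.92.240/28 (H0) depth=28
  lookup 218.181.164.254: bits 1101101010110101101001001111 walk d0:H1→d1:-→d2:-→d3:-→d4:-→d5:-→d6:-→d7:-→d8:H0→d9:-→d10:-→d11:-→d12:-→d13:-→d14:-→d15:-→d16:-→d17:-→d18:-→d19:-→d20:-→d21:-→d22:-→d23:-→d24:-→d25:-→d26:-→d27:-→d28:H3 -> H3
  + 218.181.164.0/22 (H3) depth=22
  lookup 17.92.186.188: bits 0 walk d0:H1→d1:- -> H1
  + 126.243.80.0/20 (H3) depth=20

== LOOKUPS ==
["H1","H1","H0","H0","H3","H1","no-route","H3","H2","H3","H1"]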